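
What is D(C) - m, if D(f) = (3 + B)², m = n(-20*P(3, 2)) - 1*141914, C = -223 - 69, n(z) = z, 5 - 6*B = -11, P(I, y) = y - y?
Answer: 1277515/9 ≈ 1.4195e+5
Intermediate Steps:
P(I, y) = 0
B = 8/3 (B = ⅚ - ⅙*(-11) = ⅚ + 11/6 = 8/3 ≈ 2.6667)
C = -292
m = -141914 (m = -20*0 - 1*141914 = 0 - 141914 = -141914)
D(f) = 289/9 (D(f) = (3 + 8/3)² = (17/3)² = 289/9)
D(C) - m = 289/9 - 1*(-141914) = 289/9 + 141914 = 1277515/9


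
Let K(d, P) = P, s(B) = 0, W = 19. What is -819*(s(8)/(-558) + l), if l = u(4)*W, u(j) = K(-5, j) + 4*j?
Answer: -311220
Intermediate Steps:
u(j) = 5*j (u(j) = j + 4*j = 5*j)
l = 380 (l = (5*4)*19 = 20*19 = 380)
-819*(s(8)/(-558) + l) = -819*(0/(-558) + 380) = -819*(0*(-1/558) + 380) = -819*(0 + 380) = -819*380 = -311220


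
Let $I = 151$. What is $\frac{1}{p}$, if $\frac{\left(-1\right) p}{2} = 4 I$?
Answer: $- \frac{1}{1208} \approx -0.00082781$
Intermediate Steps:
$p = -1208$ ($p = - 2 \cdot 4 \cdot 151 = \left(-2\right) 604 = -1208$)
$\frac{1}{p} = \frac{1}{-1208} = - \frac{1}{1208}$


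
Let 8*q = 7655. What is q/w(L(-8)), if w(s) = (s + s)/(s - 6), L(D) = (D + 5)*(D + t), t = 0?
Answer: 22965/64 ≈ 358.83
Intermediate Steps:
L(D) = D*(5 + D) (L(D) = (D + 5)*(D + 0) = (5 + D)*D = D*(5 + D))
q = 7655/8 (q = (1/8)*7655 = 7655/8 ≈ 956.88)
w(s) = 2*s/(-6 + s) (w(s) = (2*s)/(-6 + s) = 2*s/(-6 + s))
q/w(L(-8)) = 7655/(8*((2*(-8*(5 - 8))/(-6 - 8*(5 - 8))))) = 7655/(8*((2*(-8*(-3))/(-6 - 8*(-3))))) = 7655/(8*((2*24/(-6 + 24)))) = 7655/(8*((2*24/18))) = 7655/(8*((2*24*(1/18)))) = 7655/(8*(8/3)) = (7655/8)*(3/8) = 22965/64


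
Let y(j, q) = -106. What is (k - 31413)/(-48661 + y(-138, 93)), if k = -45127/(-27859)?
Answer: 875089640/1358599853 ≈ 0.64411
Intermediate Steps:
k = 45127/27859 (k = -45127*(-1/27859) = 45127/27859 ≈ 1.6198)
(k - 31413)/(-48661 + y(-138, 93)) = (45127/27859 - 31413)/(-48661 - 106) = -875089640/27859/(-48767) = -875089640/27859*(-1/48767) = 875089640/1358599853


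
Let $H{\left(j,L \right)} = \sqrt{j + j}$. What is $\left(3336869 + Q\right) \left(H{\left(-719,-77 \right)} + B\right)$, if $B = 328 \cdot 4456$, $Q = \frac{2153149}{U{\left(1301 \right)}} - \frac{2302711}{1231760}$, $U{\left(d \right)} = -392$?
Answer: $\frac{18367272298659191468}{3772265} + \frac{201069233028191 i \sqrt{1438}}{60356240} \approx 4.869 \cdot 10^{12} + 1.2633 \cdot 10^{8} i$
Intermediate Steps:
$H{\left(j,L \right)} = \sqrt{2} \sqrt{j}$ ($H{\left(j,L \right)} = \sqrt{2 j} = \sqrt{2} \sqrt{j}$)
$Q = - \frac{331633184369}{60356240}$ ($Q = \frac{2153149}{-392} - \frac{2302711}{1231760} = 2153149 \left(- \frac{1}{392}\right) - \frac{2302711}{1231760} = - \frac{2153149}{392} - \frac{2302711}{1231760} = - \frac{331633184369}{60356240} \approx -5494.6$)
$B = 1461568$
$\left(3336869 + Q\right) \left(H{\left(-719,-77 \right)} + B\right) = \left(3336869 - \frac{331633184369}{60356240}\right) \left(\sqrt{2} \sqrt{-719} + 1461568\right) = \frac{201069233028191 \left(\sqrt{2} i \sqrt{719} + 1461568\right)}{60356240} = \frac{201069233028191 \left(i \sqrt{1438} + 1461568\right)}{60356240} = \frac{201069233028191 \left(1461568 + i \sqrt{1438}\right)}{60356240} = \frac{18367272298659191468}{3772265} + \frac{201069233028191 i \sqrt{1438}}{60356240}$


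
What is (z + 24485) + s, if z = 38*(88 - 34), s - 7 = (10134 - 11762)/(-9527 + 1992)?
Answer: 18182788/685 ≈ 26544.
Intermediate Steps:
s = 4943/685 (s = 7 + (10134 - 11762)/(-9527 + 1992) = 7 - 1628/(-7535) = 7 - 1628*(-1/7535) = 7 + 148/685 = 4943/685 ≈ 7.2161)
z = 2052 (z = 38*54 = 2052)
(z + 24485) + s = (2052 + 24485) + 4943/685 = 26537 + 4943/685 = 18182788/685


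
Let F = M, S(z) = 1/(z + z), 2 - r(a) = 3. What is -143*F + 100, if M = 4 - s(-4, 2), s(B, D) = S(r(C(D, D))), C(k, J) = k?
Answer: -1087/2 ≈ -543.50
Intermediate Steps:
r(a) = -1 (r(a) = 2 - 1*3 = 2 - 3 = -1)
S(z) = 1/(2*z)
s(B, D) = -½ (s(B, D) = (½)/(-1) = (½)*(-1) = -½)
M = 9/2 (M = 4 - 1*(-½) = 4 + ½ = 9/2 ≈ 4.5000)
F = 9/2 ≈ 4.5000
-143*F + 100 = -143*9/2 + 100 = -1287/2 + 100 = -1087/2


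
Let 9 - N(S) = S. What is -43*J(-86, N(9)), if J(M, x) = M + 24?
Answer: 2666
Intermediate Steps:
N(S) = 9 - S
J(M, x) = 24 + M
-43*J(-86, N(9)) = -43*(24 - 86) = -43*(-62) = 2666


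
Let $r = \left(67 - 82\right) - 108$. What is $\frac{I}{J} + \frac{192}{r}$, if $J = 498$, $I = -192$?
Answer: $- \frac{6624}{3403} \approx -1.9465$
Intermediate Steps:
$r = -123$ ($r = -15 - 108 = -123$)
$\frac{I}{J} + \frac{192}{r} = - \frac{192}{498} + \frac{192}{-123} = \left(-192\right) \frac{1}{498} + 192 \left(- \frac{1}{123}\right) = - \frac{32}{83} - \frac{64}{41} = - \frac{6624}{3403}$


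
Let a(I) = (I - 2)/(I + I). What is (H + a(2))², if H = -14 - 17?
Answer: 961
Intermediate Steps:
H = -31
a(I) = (-2 + I)/(2*I) (a(I) = (-2 + I)/((2*I)) = (-2 + I)*(1/(2*I)) = (-2 + I)/(2*I))
(H + a(2))² = (-31 + (½)*(-2 + 2)/2)² = (-31 + (½)*(½)*0)² = (-31 + 0)² = (-31)² = 961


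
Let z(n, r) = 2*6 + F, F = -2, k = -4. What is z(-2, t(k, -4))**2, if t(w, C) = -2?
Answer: 100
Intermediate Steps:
z(n, r) = 10 (z(n, r) = 2*6 - 2 = 12 - 2 = 10)
z(-2, t(k, -4))**2 = 10**2 = 100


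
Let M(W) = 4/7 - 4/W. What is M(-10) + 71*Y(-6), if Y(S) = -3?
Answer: -7421/35 ≈ -212.03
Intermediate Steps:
M(W) = 4/7 - 4/W (M(W) = 4*(⅐) - 4/W = 4/7 - 4/W)
M(-10) + 71*Y(-6) = (4/7 - 4/(-10)) + 71*(-3) = (4/7 - 4*(-⅒)) - 213 = (4/7 + ⅖) - 213 = 34/35 - 213 = -7421/35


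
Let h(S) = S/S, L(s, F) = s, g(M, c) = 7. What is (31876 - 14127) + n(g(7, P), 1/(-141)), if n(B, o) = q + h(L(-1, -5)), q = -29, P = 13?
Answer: 17721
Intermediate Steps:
h(S) = 1
n(B, o) = -28 (n(B, o) = -29 + 1 = -28)
(31876 - 14127) + n(g(7, P), 1/(-141)) = (31876 - 14127) - 28 = 17749 - 28 = 17721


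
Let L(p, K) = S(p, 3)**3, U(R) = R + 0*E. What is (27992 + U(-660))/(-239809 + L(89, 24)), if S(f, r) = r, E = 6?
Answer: -13666/119891 ≈ -0.11399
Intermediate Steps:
U(R) = R (U(R) = R + 0*6 = R + 0 = R)
L(p, K) = 27 (L(p, K) = 3**3 = 27)
(27992 + U(-660))/(-239809 + L(89, 24)) = (27992 - 660)/(-239809 + 27) = 27332/(-239782) = 27332*(-1/239782) = -13666/119891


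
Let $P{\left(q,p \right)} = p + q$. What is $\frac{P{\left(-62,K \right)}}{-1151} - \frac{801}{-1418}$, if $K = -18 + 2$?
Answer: $\frac{1032555}{1632118} \approx 0.63265$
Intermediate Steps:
$K = -16$
$\frac{P{\left(-62,K \right)}}{-1151} - \frac{801}{-1418} = \frac{-16 - 62}{-1151} - \frac{801}{-1418} = \left(-78\right) \left(- \frac{1}{1151}\right) - - \frac{801}{1418} = \frac{78}{1151} + \frac{801}{1418} = \frac{1032555}{1632118}$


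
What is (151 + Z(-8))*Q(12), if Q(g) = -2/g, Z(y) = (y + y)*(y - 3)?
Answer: -109/2 ≈ -54.500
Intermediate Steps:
Z(y) = 2*y*(-3 + y) (Z(y) = (2*y)*(-3 + y) = 2*y*(-3 + y))
(151 + Z(-8))*Q(12) = (151 + 2*(-8)*(-3 - 8))*(-2/12) = (151 + 2*(-8)*(-11))*(-2*1/12) = (151 + 176)*(-1/6) = 327*(-1/6) = -109/2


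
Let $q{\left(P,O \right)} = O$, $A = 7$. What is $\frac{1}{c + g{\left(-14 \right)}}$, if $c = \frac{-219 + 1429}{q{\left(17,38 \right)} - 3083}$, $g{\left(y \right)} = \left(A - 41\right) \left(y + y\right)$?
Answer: $\frac{609}{579526} \approx 0.0010509$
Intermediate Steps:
$g{\left(y \right)} = - 68 y$ ($g{\left(y \right)} = \left(7 - 41\right) \left(y + y\right) = - 34 \cdot 2 y = - 68 y$)
$c = - \frac{242}{609}$ ($c = \frac{-219 + 1429}{38 - 3083} = \frac{1210}{-3045} = 1210 \left(- \frac{1}{3045}\right) = - \frac{242}{609} \approx -0.39737$)
$\frac{1}{c + g{\left(-14 \right)}} = \frac{1}{- \frac{242}{609} - -952} = \frac{1}{- \frac{242}{609} + 952} = \frac{1}{\frac{579526}{609}} = \frac{609}{579526}$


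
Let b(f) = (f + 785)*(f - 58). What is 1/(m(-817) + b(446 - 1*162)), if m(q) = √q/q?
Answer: 197382298/47686378903013 + I*√817/47686378903013 ≈ 4.1392e-6 + 5.994e-13*I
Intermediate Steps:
b(f) = (-58 + f)*(785 + f) (b(f) = (785 + f)*(-58 + f) = (-58 + f)*(785 + f))
m(q) = q^(-½)
1/(m(-817) + b(446 - 1*162)) = 1/((-817)^(-½) + (-45530 + (446 - 1*162)² + 727*(446 - 1*162))) = 1/(-I*√817/817 + (-45530 + (446 - 162)² + 727*(446 - 162))) = 1/(-I*√817/817 + (-45530 + 284² + 727*284)) = 1/(-I*√817/817 + (-45530 + 80656 + 206468)) = 1/(-I*√817/817 + 241594) = 1/(241594 - I*√817/817)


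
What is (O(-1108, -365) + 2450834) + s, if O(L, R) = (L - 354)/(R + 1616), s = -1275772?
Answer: 1470001100/1251 ≈ 1.1751e+6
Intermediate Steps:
O(L, R) = (-354 + L)/(1616 + R)
(O(-1108, -365) + 2450834) + s = ((-354 - 1108)/(1616 - 365) + 2450834) - 1275772 = (-1462/1251 + 2450834) - 1275772 = 3065991872/1251 - 1275772 = 1470001100/1251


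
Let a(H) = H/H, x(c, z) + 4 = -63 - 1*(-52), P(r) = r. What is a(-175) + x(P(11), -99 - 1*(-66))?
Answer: -14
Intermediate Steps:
x(c, z) = -15 (x(c, z) = -4 + (-63 - 1*(-52)) = -4 + (-63 + 52) = -4 - 11 = -15)
a(H) = 1
a(-175) + x(P(11), -99 - 1*(-66)) = 1 - 15 = -14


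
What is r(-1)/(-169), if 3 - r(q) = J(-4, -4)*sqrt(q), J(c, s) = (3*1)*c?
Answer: -3/169 - 12*I/169 ≈ -0.017751 - 0.071006*I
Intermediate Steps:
J(c, s) = 3*c
r(q) = 3 + 12*sqrt(q) (r(q) = 3 - 3*(-4)*sqrt(q) = 3 - (-12)*sqrt(q) = 3 + 12*sqrt(q))
r(-1)/(-169) = (3 + 12*sqrt(-1))/(-169) = -(3 + 12*I)/169 = -3/169 - 12*I/169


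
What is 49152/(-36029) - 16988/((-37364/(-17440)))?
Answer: -2669043571552/336546889 ≈ -7930.7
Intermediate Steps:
49152/(-36029) - 16988/((-37364/(-17440))) = 49152*(-1/36029) - 16988/((-37364*(-1/17440))) = -49152/36029 - 16988/9341/4360 = -49152/36029 - 16988*4360/9341 = -49152/36029 - 74067680/9341 = -2669043571552/336546889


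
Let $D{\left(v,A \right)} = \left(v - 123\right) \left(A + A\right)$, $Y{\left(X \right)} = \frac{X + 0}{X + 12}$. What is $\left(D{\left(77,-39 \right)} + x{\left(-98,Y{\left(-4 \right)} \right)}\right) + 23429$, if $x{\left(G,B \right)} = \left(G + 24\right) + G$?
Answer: $26845$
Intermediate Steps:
$Y{\left(X \right)} = \frac{X}{12 + X}$
$x{\left(G,B \right)} = 24 + 2 G$ ($x{\left(G,B \right)} = \left(24 + G\right) + G = 24 + 2 G$)
$D{\left(v,A \right)} = 2 A \left(-123 + v\right)$ ($D{\left(v,A \right)} = \left(-123 + v\right) 2 A = 2 A \left(-123 + v\right)$)
$\left(D{\left(77,-39 \right)} + x{\left(-98,Y{\left(-4 \right)} \right)}\right) + 23429 = \left(2 \left(-39\right) \left(-123 + 77\right) + \left(24 + 2 \left(-98\right)\right)\right) + 23429 = \left(2 \left(-39\right) \left(-46\right) + \left(24 - 196\right)\right) + 23429 = \left(3588 - 172\right) + 23429 = 3416 + 23429 = 26845$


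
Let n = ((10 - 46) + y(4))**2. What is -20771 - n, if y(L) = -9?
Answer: -22796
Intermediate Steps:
n = 2025 (n = ((10 - 46) - 9)**2 = (-36 - 9)**2 = (-45)**2 = 2025)
-20771 - n = -20771 - 1*2025 = -20771 - 2025 = -22796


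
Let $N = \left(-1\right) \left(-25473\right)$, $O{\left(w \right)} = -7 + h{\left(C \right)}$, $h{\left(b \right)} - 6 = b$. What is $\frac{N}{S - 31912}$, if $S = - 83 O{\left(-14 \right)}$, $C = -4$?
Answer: $- \frac{8491}{10499} \approx -0.80874$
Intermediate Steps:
$h{\left(b \right)} = 6 + b$
$O{\left(w \right)} = -5$ ($O{\left(w \right)} = -7 + \left(6 - 4\right) = -7 + 2 = -5$)
$N = 25473$
$S = 415$ ($S = \left(-83\right) \left(-5\right) = 415$)
$\frac{N}{S - 31912} = \frac{25473}{415 - 31912} = \frac{25473}{-31497} = 25473 \left(- \frac{1}{31497}\right) = - \frac{8491}{10499}$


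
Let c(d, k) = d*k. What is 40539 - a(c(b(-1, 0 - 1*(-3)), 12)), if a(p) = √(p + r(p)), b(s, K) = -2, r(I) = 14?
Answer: 40539 - I*√10 ≈ 40539.0 - 3.1623*I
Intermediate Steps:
a(p) = √(14 + p) (a(p) = √(p + 14) = √(14 + p))
40539 - a(c(b(-1, 0 - 1*(-3)), 12)) = 40539 - √(14 - 2*12) = 40539 - √(14 - 24) = 40539 - √(-10) = 40539 - I*√10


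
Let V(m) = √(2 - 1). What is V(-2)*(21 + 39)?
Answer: 60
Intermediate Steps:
V(m) = 1 (V(m) = √1 = 1)
V(-2)*(21 + 39) = 1*(21 + 39) = 1*60 = 60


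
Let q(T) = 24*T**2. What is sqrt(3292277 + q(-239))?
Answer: sqrt(4663181) ≈ 2159.4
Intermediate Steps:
sqrt(3292277 + q(-239)) = sqrt(3292277 + 24*(-239)**2) = sqrt(3292277 + 24*57121) = sqrt(3292277 + 1370904) = sqrt(4663181)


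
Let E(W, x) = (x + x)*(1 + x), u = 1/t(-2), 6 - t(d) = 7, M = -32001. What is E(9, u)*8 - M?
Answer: 32001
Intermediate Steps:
t(d) = -1 (t(d) = 6 - 1*7 = 6 - 7 = -1)
u = -1 (u = 1/(-1) = -1)
E(W, x) = 2*x*(1 + x) (E(W, x) = (2*x)*(1 + x) = 2*x*(1 + x))
E(9, u)*8 - M = (2*(-1)*(1 - 1))*8 - 1*(-32001) = (2*(-1)*0)*8 + 32001 = 0*8 + 32001 = 0 + 32001 = 32001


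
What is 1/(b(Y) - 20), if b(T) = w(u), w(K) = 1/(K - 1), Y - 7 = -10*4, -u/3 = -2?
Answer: -5/99 ≈ -0.050505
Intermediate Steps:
u = 6 (u = -3*(-2) = 6)
Y = -33 (Y = 7 - 10*4 = 7 - 40 = -33)
w(K) = 1/(-1 + K)
b(T) = ⅕ (b(T) = 1/(-1 + 6) = 1/5 = ⅕)
1/(b(Y) - 20) = 1/(⅕ - 20) = 1/(-99/5) = -5/99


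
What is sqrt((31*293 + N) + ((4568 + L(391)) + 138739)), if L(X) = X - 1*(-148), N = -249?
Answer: 2*sqrt(38170) ≈ 390.74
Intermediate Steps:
L(X) = 148 + X (L(X) = X + 148 = 148 + X)
sqrt((31*293 + N) + ((4568 + L(391)) + 138739)) = sqrt((31*293 - 249) + ((4568 + (148 + 391)) + 138739)) = sqrt((9083 - 249) + ((4568 + 539) + 138739)) = sqrt(8834 + (5107 + 138739)) = sqrt(8834 + 143846) = sqrt(152680) = 2*sqrt(38170)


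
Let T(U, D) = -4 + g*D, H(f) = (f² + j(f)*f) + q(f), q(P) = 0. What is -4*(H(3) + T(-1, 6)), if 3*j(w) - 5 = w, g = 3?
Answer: -124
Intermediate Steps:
j(w) = 5/3 + w/3
H(f) = f² + f*(5/3 + f/3) (H(f) = (f² + (5/3 + f/3)*f) + 0 = (f² + f*(5/3 + f/3)) + 0 = f² + f*(5/3 + f/3))
T(U, D) = -4 + 3*D
-4*(H(3) + T(-1, 6)) = -4*((⅓)*3*(5 + 4*3) + (-4 + 3*6)) = -4*((⅓)*3*(5 + 12) + (-4 + 18)) = -4*((⅓)*3*17 + 14) = -4*(17 + 14) = -4*31 = -124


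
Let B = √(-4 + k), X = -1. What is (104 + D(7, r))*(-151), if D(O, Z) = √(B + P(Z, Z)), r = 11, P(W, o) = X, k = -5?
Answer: -15704 - 151*√(-1 + 3*I) ≈ -15861.0 - 217.83*I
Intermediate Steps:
P(W, o) = -1
B = 3*I (B = √(-4 - 5) = √(-9) = 3*I ≈ 3.0*I)
D(O, Z) = √(-1 + 3*I) (D(O, Z) = √(3*I - 1) = √(-1 + 3*I))
(104 + D(7, r))*(-151) = (104 + √(-1 + 3*I))*(-151) = -15704 - 151*√(-1 + 3*I)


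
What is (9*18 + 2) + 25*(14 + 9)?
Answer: 739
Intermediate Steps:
(9*18 + 2) + 25*(14 + 9) = (162 + 2) + 25*23 = 164 + 575 = 739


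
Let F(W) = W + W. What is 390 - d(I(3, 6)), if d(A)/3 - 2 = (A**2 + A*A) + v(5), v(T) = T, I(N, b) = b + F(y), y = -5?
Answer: 273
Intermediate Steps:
F(W) = 2*W
I(N, b) = -10 + b (I(N, b) = b + 2*(-5) = b - 10 = -10 + b)
d(A) = 21 + 6*A**2 (d(A) = 6 + 3*((A**2 + A*A) + 5) = 6 + 3*((A**2 + A**2) + 5) = 6 + 3*(2*A**2 + 5) = 6 + 3*(5 + 2*A**2) = 6 + (15 + 6*A**2) = 21 + 6*A**2)
390 - d(I(3, 6)) = 390 - (21 + 6*(-10 + 6)**2) = 390 - (21 + 6*(-4)**2) = 390 - (21 + 6*16) = 390 - (21 + 96) = 390 - 1*117 = 390 - 117 = 273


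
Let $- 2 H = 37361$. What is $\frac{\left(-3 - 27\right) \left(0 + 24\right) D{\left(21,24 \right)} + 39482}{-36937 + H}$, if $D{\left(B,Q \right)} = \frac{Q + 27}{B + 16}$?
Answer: $- \frac{2848228}{4115695} \approx -0.69204$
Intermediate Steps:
$D{\left(B,Q \right)} = \frac{27 + Q}{16 + B}$
$H = - \frac{37361}{2}$ ($H = \left(- \frac{1}{2}\right) 37361 = - \frac{37361}{2} \approx -18681.0$)
$\frac{\left(-3 - 27\right) \left(0 + 24\right) D{\left(21,24 \right)} + 39482}{-36937 + H} = \frac{\left(-3 - 27\right) \left(0 + 24\right) \frac{27 + 24}{16 + 21} + 39482}{-36937 - \frac{37361}{2}} = \frac{\left(-30\right) 24 \cdot \frac{1}{37} \cdot 51 + 39482}{- \frac{111235}{2}} = \left(- 720 \cdot \frac{1}{37} \cdot 51 + 39482\right) \left(- \frac{2}{111235}\right) = \left(\left(-720\right) \frac{51}{37} + 39482\right) \left(- \frac{2}{111235}\right) = \left(- \frac{36720}{37} + 39482\right) \left(- \frac{2}{111235}\right) = \frac{1424114}{37} \left(- \frac{2}{111235}\right) = - \frac{2848228}{4115695}$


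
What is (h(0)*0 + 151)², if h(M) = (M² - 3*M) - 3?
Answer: 22801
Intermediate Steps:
h(M) = -3 + M² - 3*M
(h(0)*0 + 151)² = ((-3 + 0² - 3*0)*0 + 151)² = ((-3 + 0 + 0)*0 + 151)² = (-3*0 + 151)² = (0 + 151)² = 151² = 22801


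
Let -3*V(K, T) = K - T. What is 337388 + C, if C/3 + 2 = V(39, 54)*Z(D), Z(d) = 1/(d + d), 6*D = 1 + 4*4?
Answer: 5735539/17 ≈ 3.3738e+5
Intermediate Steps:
V(K, T) = -K/3 + T/3 (V(K, T) = -(K - T)/3 = -K/3 + T/3)
D = 17/6 (D = (1 + 4*4)/6 = (1 + 16)/6 = (⅙)*17 = 17/6 ≈ 2.8333)
Z(d) = 1/(2*d)
C = -57/17 (C = -6 + 3*((-⅓*39 + (⅓)*54)*(1/(2*(17/6)))) = -6 + 3*((-13 + 18)*((½)*(6/17))) = -6 + 3*(5*(3/17)) = -6 + 3*(15/17) = -6 + 45/17 = -57/17 ≈ -3.3529)
337388 + C = 337388 - 57/17 = 5735539/17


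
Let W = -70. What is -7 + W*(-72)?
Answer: 5033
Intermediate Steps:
-7 + W*(-72) = -7 - 70*(-72) = -7 + 5040 = 5033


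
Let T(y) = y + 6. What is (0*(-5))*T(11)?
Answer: 0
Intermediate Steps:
T(y) = 6 + y
(0*(-5))*T(11) = (0*(-5))*(6 + 11) = 0*17 = 0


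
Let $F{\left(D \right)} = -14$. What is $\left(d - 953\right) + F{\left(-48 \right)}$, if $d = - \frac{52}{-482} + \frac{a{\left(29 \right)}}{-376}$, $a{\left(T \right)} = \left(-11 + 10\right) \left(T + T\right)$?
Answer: $- \frac{43800959}{45308} \approx -966.74$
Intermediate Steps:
$a{\left(T \right)} = - 2 T$
$d = \frac{11877}{45308}$ ($d = - \frac{52}{-482} + \frac{\left(-2\right) 29}{-376} = \left(-52\right) \left(- \frac{1}{482}\right) - - \frac{29}{188} = \frac{26}{241} + \frac{29}{188} = \frac{11877}{45308} \approx 0.26214$)
$\left(d - 953\right) + F{\left(-48 \right)} = \left(\frac{11877}{45308} - 953\right) - 14 = - \frac{43166647}{45308} - 14 = - \frac{43800959}{45308}$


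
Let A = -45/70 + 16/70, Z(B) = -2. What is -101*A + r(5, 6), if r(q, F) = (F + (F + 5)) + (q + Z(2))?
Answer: 4329/70 ≈ 61.843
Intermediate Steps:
A = -29/70 (A = -45*1/70 + 16*(1/70) = -9/14 + 8/35 = -29/70 ≈ -0.41429)
r(q, F) = 3 + q + 2*F (r(q, F) = (F + (F + 5)) + (q - 2) = (F + (5 + F)) + (-2 + q) = (5 + 2*F) + (-2 + q) = 3 + q + 2*F)
-101*A + r(5, 6) = -101*(-29/70) + (3 + 5 + 2*6) = 2929/70 + (3 + 5 + 12) = 2929/70 + 20 = 4329/70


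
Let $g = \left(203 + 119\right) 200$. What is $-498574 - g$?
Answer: $-562974$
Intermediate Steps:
$g = 64400$ ($g = 322 \cdot 200 = 64400$)
$-498574 - g = -498574 - 64400 = -562974$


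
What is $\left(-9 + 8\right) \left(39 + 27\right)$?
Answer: $-66$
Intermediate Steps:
$\left(-9 + 8\right) \left(39 + 27\right) = \left(-1\right) 66 = -66$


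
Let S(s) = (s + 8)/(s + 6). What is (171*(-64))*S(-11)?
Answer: -32832/5 ≈ -6566.4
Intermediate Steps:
S(s) = (8 + s)/(6 + s)
(171*(-64))*S(-11) = (171*(-64))*((8 - 11)/(6 - 11)) = -10944*(-3)/(-5) = -(-10944)*(-3)/5 = -10944*⅗ = -32832/5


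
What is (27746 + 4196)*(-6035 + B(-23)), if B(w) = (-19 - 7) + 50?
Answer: -192003362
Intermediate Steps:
B(w) = 24 (B(w) = -26 + 50 = 24)
(27746 + 4196)*(-6035 + B(-23)) = (27746 + 4196)*(-6035 + 24) = 31942*(-6011) = -192003362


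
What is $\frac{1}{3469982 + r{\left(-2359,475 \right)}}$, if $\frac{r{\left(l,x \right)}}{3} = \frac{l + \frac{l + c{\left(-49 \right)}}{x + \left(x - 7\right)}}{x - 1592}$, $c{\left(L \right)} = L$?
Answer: $\frac{1053331}{3655046290877} \approx 2.8819 \cdot 10^{-7}$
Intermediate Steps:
$r{\left(l,x \right)} = \frac{3 \left(l + \frac{-49 + l}{-7 + 2 x}\right)}{-1592 + x}$ ($r{\left(l,x \right)} = 3 \frac{l + \frac{l - 49}{x + \left(x - 7\right)}}{x - 1592} = 3 \frac{l + \frac{-49 + l}{x + \left(-7 + x\right)}}{-1592 + x} = 3 \frac{l + \frac{-49 + l}{-7 + 2 x}}{-1592 + x} = \frac{3 \left(l + \frac{-49 + l}{-7 + 2 x}\right)}{-1592 + x}$)
$\frac{1}{3469982 + r{\left(-2359,475 \right)}} = \frac{1}{3469982 + \frac{3 \left(-49 - -14154 + 2 \left(-2359\right) 475\right)}{11144 - 1515725 + 2 \cdot 475^{2}}} = \frac{1}{3469982 + \frac{3 \left(-49 + 14154 - 2241050\right)}{11144 - 1515725 + 2 \cdot 225625}} = \frac{1}{3469982 + 3 \frac{1}{11144 - 1515725 + 451250} \left(-2226945\right)} = \frac{1}{3469982 + 3 \frac{1}{-1053331} \left(-2226945\right)} = \frac{1}{3469982 + 3 \left(- \frac{1}{1053331}\right) \left(-2226945\right)} = \frac{1}{3469982 + \frac{6680835}{1053331}} = \frac{1}{\frac{3655046290877}{1053331}} = \frac{1053331}{3655046290877}$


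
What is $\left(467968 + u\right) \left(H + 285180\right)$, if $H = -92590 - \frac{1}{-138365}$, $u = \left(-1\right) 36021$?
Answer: $\frac{11510400702718397}{138365} \approx 8.3189 \cdot 10^{10}$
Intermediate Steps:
$u = -36021$
$H = - \frac{12811215349}{138365}$ ($H = -92590 - - \frac{1}{138365} = -92590 + \frac{1}{138365} = - \frac{12811215349}{138365} \approx -92590.0$)
$\left(467968 + u\right) \left(H + 285180\right) = \left(467968 - 36021\right) \left(- \frac{12811215349}{138365} + 285180\right) = 431947 \cdot \frac{26647715351}{138365} = \frac{11510400702718397}{138365}$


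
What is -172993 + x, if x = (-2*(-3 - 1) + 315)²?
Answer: -68664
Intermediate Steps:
x = 104329 (x = (-2*(-4) + 315)² = (8 + 315)² = 323² = 104329)
-172993 + x = -172993 + 104329 = -68664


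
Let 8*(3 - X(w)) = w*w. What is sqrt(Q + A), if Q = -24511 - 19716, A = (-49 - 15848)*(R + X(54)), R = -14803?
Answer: sqrt(964103318)/2 ≈ 15525.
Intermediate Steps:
X(w) = 3 - w**2/8 (X(w) = 3 - w*w/8 = 3 - w**2/8)
A = 482140113/2 (A = (-49 - 15848)*(-14803 + (3 - 1/8*54**2)) = -15897*(-14803 + (3 - 1/8*2916)) = -15897*(-14803 + (3 - 729/2)) = -15897*(-14803 - 723/2) = -15897*(-30329/2) = 482140113/2 ≈ 2.4107e+8)
Q = -44227
sqrt(Q + A) = sqrt(-44227 + 482140113/2) = sqrt(482051659/2) = sqrt(964103318)/2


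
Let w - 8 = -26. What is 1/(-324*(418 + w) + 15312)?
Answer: -1/114288 ≈ -8.7498e-6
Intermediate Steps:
w = -18 (w = 8 - 26 = -18)
1/(-324*(418 + w) + 15312) = 1/(-324*(418 - 18) + 15312) = 1/(-324*400 + 15312) = 1/(-129600 + 15312) = 1/(-114288) = -1/114288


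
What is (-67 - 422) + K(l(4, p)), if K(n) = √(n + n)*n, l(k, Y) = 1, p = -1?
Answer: -489 + √2 ≈ -487.59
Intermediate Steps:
K(n) = √2*n^(3/2) (K(n) = √(2*n)*n = (√2*√n)*n = √2*n^(3/2))
(-67 - 422) + K(l(4, p)) = (-67 - 422) + √2*1^(3/2) = -489 + √2*1 = -489 + √2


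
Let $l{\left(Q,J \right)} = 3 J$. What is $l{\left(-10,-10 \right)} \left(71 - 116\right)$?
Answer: $1350$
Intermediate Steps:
$l{\left(-10,-10 \right)} \left(71 - 116\right) = 3 \left(-10\right) \left(71 - 116\right) = \left(-30\right) \left(-45\right) = 1350$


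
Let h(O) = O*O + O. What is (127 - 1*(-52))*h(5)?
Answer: 5370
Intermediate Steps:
h(O) = O + O**2 (h(O) = O**2 + O = O + O**2)
(127 - 1*(-52))*h(5) = (127 - 1*(-52))*(5*(1 + 5)) = (127 + 52)*(5*6) = 179*30 = 5370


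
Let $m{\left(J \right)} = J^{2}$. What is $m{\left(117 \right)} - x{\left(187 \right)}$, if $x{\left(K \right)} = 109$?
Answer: $13580$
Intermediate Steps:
$m{\left(117 \right)} - x{\left(187 \right)} = 117^{2} - 109 = 13689 - 109 = 13580$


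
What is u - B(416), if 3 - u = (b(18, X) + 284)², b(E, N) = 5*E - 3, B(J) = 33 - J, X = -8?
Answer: -137255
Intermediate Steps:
b(E, N) = -3 + 5*E
u = -137638 (u = 3 - ((-3 + 5*18) + 284)² = 3 - ((-3 + 90) + 284)² = 3 - (87 + 284)² = 3 - 1*371² = 3 - 1*137641 = 3 - 137641 = -137638)
u - B(416) = -137638 - (33 - 1*416) = -137638 - (33 - 416) = -137638 - 1*(-383) = -137638 + 383 = -137255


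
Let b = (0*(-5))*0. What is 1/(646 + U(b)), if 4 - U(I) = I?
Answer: 1/650 ≈ 0.0015385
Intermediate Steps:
b = 0 (b = 0*0 = 0)
U(I) = 4 - I
1/(646 + U(b)) = 1/(646 + (4 - 1*0)) = 1/(646 + (4 + 0)) = 1/(646 + 4) = 1/650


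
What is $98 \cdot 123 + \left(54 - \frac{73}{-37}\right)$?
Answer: $\frac{448069}{37} \approx 12110.0$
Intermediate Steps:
$98 \cdot 123 + \left(54 - \frac{73}{-37}\right) = 12054 + \left(54 - - \frac{73}{37}\right) = 12054 + \left(54 + \frac{73}{37}\right) = 12054 + \frac{2071}{37} = \frac{448069}{37}$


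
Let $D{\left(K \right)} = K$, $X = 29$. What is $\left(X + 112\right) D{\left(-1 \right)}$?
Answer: $-141$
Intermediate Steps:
$\left(X + 112\right) D{\left(-1 \right)} = \left(29 + 112\right) \left(-1\right) = 141 \left(-1\right) = -141$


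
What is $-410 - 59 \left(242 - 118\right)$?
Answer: $-7726$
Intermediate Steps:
$-410 - 59 \left(242 - 118\right) = -410 - 7316 = -7726$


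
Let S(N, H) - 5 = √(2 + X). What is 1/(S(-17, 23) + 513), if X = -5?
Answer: 518/268327 - I*√3/268327 ≈ 0.0019305 - 6.455e-6*I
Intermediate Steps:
S(N, H) = 5 + I*√3 (S(N, H) = 5 + √(2 - 5) = 5 + √(-3) = 5 + I*√3)
1/(S(-17, 23) + 513) = 1/((5 + I*√3) + 513) = 1/(518 + I*√3)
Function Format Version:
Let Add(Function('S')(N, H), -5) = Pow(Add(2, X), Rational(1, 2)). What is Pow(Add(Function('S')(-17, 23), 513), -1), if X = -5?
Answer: Add(Rational(518, 268327), Mul(Rational(-1, 268327), I, Pow(3, Rational(1, 2)))) ≈ Add(0.0019305, Mul(-6.4550e-6, I))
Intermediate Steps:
Function('S')(N, H) = Add(5, Mul(I, Pow(3, Rational(1, 2)))) (Function('S')(N, H) = Add(5, Pow(Add(2, -5), Rational(1, 2))) = Add(5, Pow(-3, Rational(1, 2))) = Add(5, Mul(I, Pow(3, Rational(1, 2)))))
Pow(Add(Function('S')(-17, 23), 513), -1) = Pow(Add(Add(5, Mul(I, Pow(3, Rational(1, 2)))), 513), -1) = Pow(Add(518, Mul(I, Pow(3, Rational(1, 2)))), -1)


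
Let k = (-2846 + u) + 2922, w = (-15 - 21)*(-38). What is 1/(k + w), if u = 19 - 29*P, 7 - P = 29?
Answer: 1/2101 ≈ 0.00047596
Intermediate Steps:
P = -22 (P = 7 - 1*29 = 7 - 29 = -22)
u = 657 (u = 19 - 29*(-22) = 19 + 638 = 657)
w = 1368 (w = -36*(-38) = 1368)
k = 733 (k = (-2846 + 657) + 2922 = -2189 + 2922 = 733)
1/(k + w) = 1/(733 + 1368) = 1/2101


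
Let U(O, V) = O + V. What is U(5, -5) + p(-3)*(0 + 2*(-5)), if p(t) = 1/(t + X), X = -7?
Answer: 1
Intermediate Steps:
p(t) = 1/(-7 + t) (p(t) = 1/(t - 7) = 1/(-7 + t))
U(5, -5) + p(-3)*(0 + 2*(-5)) = (5 - 5) + (0 + 2*(-5))/(-7 - 3) = 0 + (0 - 10)/(-10) = 0 - ⅒*(-10) = 0 + 1 = 1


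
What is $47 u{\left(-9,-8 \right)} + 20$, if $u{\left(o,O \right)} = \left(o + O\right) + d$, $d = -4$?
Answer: $-967$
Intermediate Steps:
$u{\left(o,O \right)} = -4 + O + o$ ($u{\left(o,O \right)} = \left(o + O\right) - 4 = \left(O + o\right) - 4 = -4 + O + o$)
$47 u{\left(-9,-8 \right)} + 20 = 47 \left(-4 - 8 - 9\right) + 20 = 47 \left(-21\right) + 20 = -987 + 20 = -967$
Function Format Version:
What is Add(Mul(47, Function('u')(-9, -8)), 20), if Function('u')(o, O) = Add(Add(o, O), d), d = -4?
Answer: -967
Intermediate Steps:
Function('u')(o, O) = Add(-4, O, o) (Function('u')(o, O) = Add(Add(o, O), -4) = Add(Add(O, o), -4) = Add(-4, O, o))
Add(Mul(47, Function('u')(-9, -8)), 20) = Add(Mul(47, Add(-4, -8, -9)), 20) = Add(Mul(47, -21), 20) = Add(-987, 20) = -967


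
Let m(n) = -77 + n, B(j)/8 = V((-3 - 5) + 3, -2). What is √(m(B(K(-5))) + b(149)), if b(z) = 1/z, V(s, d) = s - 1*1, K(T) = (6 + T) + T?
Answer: 8*I*√43359/149 ≈ 11.18*I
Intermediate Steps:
K(T) = 6 + 2*T
V(s, d) = -1 + s (V(s, d) = s - 1 = -1 + s)
B(j) = -48 (B(j) = 8*(-1 + ((-3 - 5) + 3)) = 8*(-1 + (-8 + 3)) = 8*(-1 - 5) = 8*(-6) = -48)
√(m(B(K(-5))) + b(149)) = √((-77 - 48) + 1/149) = √(-125 + 1/149) = √(-18624/149) = 8*I*√43359/149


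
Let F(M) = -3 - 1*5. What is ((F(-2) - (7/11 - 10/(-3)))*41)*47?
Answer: -761165/33 ≈ -23066.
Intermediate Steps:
F(M) = -8 (F(M) = -3 - 5 = -8)
((F(-2) - (7/11 - 10/(-3)))*41)*47 = ((-8 - (7/11 - 10/(-3)))*41)*47 = ((-8 - (7*(1/11) - 10*(-⅓)))*41)*47 = ((-8 - (7/11 + 10/3))*41)*47 = ((-8 - 1*131/33)*41)*47 = ((-8 - 131/33)*41)*47 = -395/33*41*47 = -16195/33*47 = -761165/33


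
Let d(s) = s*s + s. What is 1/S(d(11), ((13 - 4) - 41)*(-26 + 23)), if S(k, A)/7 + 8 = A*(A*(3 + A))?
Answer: 1/6386632 ≈ 1.5658e-7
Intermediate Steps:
d(s) = s + s² (d(s) = s² + s = s + s²)
S(k, A) = -56 + 7*A²*(3 + A) (S(k, A) = -56 + 7*(A*(A*(3 + A))) = -56 + 7*(A²*(3 + A)) = -56 + 7*A²*(3 + A))
1/S(d(11), ((13 - 4) - 41)*(-26 + 23)) = 1/(-56 + 7*(((13 - 4) - 41)*(-26 + 23))³ + 21*(((13 - 4) - 41)*(-26 + 23))²) = 1/(-56 + 7*((9 - 41)*(-3))³ + 21*((9 - 41)*(-3))²) = 1/(-56 + 7*(-32*(-3))³ + 21*(-32*(-3))²) = 1/(-56 + 7*96³ + 21*96²) = 1/(-56 + 7*884736 + 21*9216) = 1/(-56 + 6193152 + 193536) = 1/6386632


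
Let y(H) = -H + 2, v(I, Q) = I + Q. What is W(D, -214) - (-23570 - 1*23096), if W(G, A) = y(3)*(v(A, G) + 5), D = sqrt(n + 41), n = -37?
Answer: 46873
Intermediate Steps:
y(H) = 2 - H
D = 2 (D = sqrt(-37 + 41) = sqrt(4) = 2)
W(G, A) = -5 - A - G (W(G, A) = (2 - 1*3)*((A + G) + 5) = (2 - 3)*(5 + A + G) = -(5 + A + G) = -5 - A - G)
W(D, -214) - (-23570 - 1*23096) = (-5 - 1*(-214) - 1*2) - (-23570 - 1*23096) = (-5 + 214 - 2) - (-23570 - 23096) = 207 - 1*(-46666) = 207 + 46666 = 46873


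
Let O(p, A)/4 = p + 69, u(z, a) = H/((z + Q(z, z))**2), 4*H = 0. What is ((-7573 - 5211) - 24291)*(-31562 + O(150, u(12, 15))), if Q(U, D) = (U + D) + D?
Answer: 1137683450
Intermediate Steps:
Q(U, D) = U + 2*D (Q(U, D) = (D + U) + D = U + 2*D)
H = 0 (H = (1/4)*0 = 0)
u(z, a) = 0 (u(z, a) = 0/((z + (z + 2*z))**2) = 0/((z + 3*z)**2) = 0/((4*z)**2) = 0/((16*z**2)) = 0*(1/(16*z**2)) = 0)
O(p, A) = 276 + 4*p (O(p, A) = 4*(p + 69) = 4*(69 + p) = 276 + 4*p)
((-7573 - 5211) - 24291)*(-31562 + O(150, u(12, 15))) = ((-7573 - 5211) - 24291)*(-31562 + (276 + 4*150)) = (-12784 - 24291)*(-31562 + (276 + 600)) = -37075*(-31562 + 876) = -37075*(-30686) = 1137683450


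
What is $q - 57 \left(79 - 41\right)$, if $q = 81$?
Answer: $-2085$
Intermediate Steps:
$q - 57 \left(79 - 41\right) = 81 - 57 \left(79 - 41\right) = 81 - 2166 = -2085$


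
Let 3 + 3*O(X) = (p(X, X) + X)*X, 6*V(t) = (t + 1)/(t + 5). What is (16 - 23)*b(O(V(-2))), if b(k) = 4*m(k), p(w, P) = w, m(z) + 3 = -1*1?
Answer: 112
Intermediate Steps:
m(z) = -4 (m(z) = -3 - 1*1 = -3 - 1 = -4)
V(t) = (1 + t)/(6*(5 + t)) (V(t) = ((t + 1)/(t + 5))/6 = ((1 + t)/(5 + t))/6 = (1 + t)/(6*(5 + t)))
O(X) = -1 + 2*X**2/3 (O(X) = -1 + ((X + X)*X)/3 = -1 + ((2*X)*X)/3 = -1 + (2*X**2)/3 = -1 + 2*X**2/3)
b(k) = -16 (b(k) = 4*(-4) = -16)
(16 - 23)*b(O(V(-2))) = (16 - 23)*(-16) = -7*(-16) = 112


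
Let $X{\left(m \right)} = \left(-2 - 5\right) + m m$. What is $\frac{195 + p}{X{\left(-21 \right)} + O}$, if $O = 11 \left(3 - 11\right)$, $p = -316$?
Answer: $- \frac{121}{346} \approx -0.34971$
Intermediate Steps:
$X{\left(m \right)} = -7 + m^{2}$
$O = -88$ ($O = 11 \left(-8\right) = -88$)
$\frac{195 + p}{X{\left(-21 \right)} + O} = \frac{195 - 316}{\left(-7 + \left(-21\right)^{2}\right) - 88} = \frac{1}{\left(-7 + 441\right) - 88} \left(-121\right) = \frac{1}{434 - 88} \left(-121\right) = \frac{1}{346} \left(-121\right) = - \frac{121}{346}$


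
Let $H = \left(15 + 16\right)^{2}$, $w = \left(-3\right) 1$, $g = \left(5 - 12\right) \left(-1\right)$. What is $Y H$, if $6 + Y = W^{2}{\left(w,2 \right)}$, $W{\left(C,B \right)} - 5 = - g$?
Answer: $-1922$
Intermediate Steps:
$g = 7$ ($g = \left(5 - 12\right) \left(-1\right) = \left(-7\right) \left(-1\right) = 7$)
$w = -3$
$W{\left(C,B \right)} = -2$ ($W{\left(C,B \right)} = 5 - 7 = -2$)
$H = 961$ ($H = 31^{2} = 961$)
$Y = -2$ ($Y = -6 + \left(-2\right)^{2} = -6 + 4 = -2$)
$Y H = \left(-2\right) 961 = -1922$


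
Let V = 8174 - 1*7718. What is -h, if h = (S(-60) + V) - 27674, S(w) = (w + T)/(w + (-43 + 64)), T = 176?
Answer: 1061618/39 ≈ 27221.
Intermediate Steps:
S(w) = (176 + w)/(21 + w) (S(w) = (w + 176)/(w + (-43 + 64)) = (176 + w)/(w + 21) = (176 + w)/(21 + w))
V = 456 (V = 8174 - 7718 = 456)
h = -1061618/39 (h = ((176 - 60)/(21 - 60) + 456) - 27674 = (116/(-39) + 456) - 27674 = (-1/39*116 + 456) - 27674 = (-116/39 + 456) - 27674 = 17668/39 - 27674 = -1061618/39 ≈ -27221.)
-h = -1*(-1061618/39) = 1061618/39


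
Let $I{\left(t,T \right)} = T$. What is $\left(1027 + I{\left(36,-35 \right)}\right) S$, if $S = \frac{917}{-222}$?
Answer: $- \frac{454832}{111} \approx -4097.6$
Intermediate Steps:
$S = - \frac{917}{222}$ ($S = 917 \left(- \frac{1}{222}\right) = - \frac{917}{222} \approx -4.1306$)
$\left(1027 + I{\left(36,-35 \right)}\right) S = \left(1027 - 35\right) \left(- \frac{917}{222}\right) = 992 \left(- \frac{917}{222}\right) = - \frac{454832}{111}$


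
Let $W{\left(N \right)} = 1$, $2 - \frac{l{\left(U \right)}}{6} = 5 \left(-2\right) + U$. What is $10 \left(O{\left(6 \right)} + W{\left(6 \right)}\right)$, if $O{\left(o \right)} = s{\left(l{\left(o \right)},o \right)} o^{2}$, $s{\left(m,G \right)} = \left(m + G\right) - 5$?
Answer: $13330$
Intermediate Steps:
$l{\left(U \right)} = 72 - 6 U$ ($l{\left(U \right)} = 12 - 6 \left(5 \left(-2\right) + U\right) = 12 - 6 \left(-10 + U\right) = 12 - \left(-60 + 6 U\right) = 72 - 6 U$)
$s{\left(m,G \right)} = -5 + G + m$ ($s{\left(m,G \right)} = \left(G + m\right) - 5 = -5 + G + m$)
$O{\left(o \right)} = o^{2} \left(67 - 5 o\right)$ ($O{\left(o \right)} = \left(-5 + o - \left(-72 + 6 o\right)\right) o^{2} = \left(67 - 5 o\right) o^{2} = o^{2} \left(67 - 5 o\right)$)
$10 \left(O{\left(6 \right)} + W{\left(6 \right)}\right) = 10 \left(6^{2} \left(67 - 30\right) + 1\right) = 10 \left(36 \left(67 - 30\right) + 1\right) = 10 \left(36 \cdot 37 + 1\right) = 10 \left(1332 + 1\right) = 10 \cdot 1333 = 13330$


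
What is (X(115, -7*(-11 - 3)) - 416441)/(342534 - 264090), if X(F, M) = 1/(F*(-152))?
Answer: -7279388681/1371201120 ≈ -5.3088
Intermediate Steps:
X(F, M) = -1/(152*F) (X(F, M) = 1/(-152*F) = -1/(152*F))
(X(115, -7*(-11 - 3)) - 416441)/(342534 - 264090) = (-1/152/115 - 416441)/(342534 - 264090) = (-1/152*1/115 - 416441)/78444 = (-1/17480 - 416441)*(1/78444) = -7279388681/17480*1/78444 = -7279388681/1371201120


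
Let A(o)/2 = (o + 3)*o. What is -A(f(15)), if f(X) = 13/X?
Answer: -1508/225 ≈ -6.7022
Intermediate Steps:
A(o) = 2*o*(3 + o) (A(o) = 2*((o + 3)*o) = 2*((3 + o)*o) = 2*(o*(3 + o)) = 2*o*(3 + o))
-A(f(15)) = -2*13/15*(3 + 13/15) = -2*13*(1/15)*(3 + 13*(1/15)) = -2*13*(3 + 13/15)/15 = -2*13*58/(15*15) = -1*1508/225 = -1508/225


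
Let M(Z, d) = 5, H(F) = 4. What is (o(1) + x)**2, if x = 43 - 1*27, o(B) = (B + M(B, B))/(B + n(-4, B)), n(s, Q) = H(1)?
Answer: 7396/25 ≈ 295.84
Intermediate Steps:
n(s, Q) = 4
o(B) = (5 + B)/(4 + B) (o(B) = (B + 5)/(B + 4) = (5 + B)/(4 + B))
x = 16 (x = 43 - 27 = 16)
(o(1) + x)**2 = ((5 + 1)/(4 + 1) + 16)**2 = (6/5 + 16)**2 = (86/5)**2 = 7396/25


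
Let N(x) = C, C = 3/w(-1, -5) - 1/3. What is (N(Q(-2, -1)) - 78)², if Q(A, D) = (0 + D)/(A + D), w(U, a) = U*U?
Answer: 51076/9 ≈ 5675.1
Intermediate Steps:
w(U, a) = U²
Q(A, D) = D/(A + D)
C = 8/3 (C = 3/((-1)²) - 1/3 = 3/1 - 1*⅓ = 3*1 - ⅓ = 3 - ⅓ = 8/3 ≈ 2.6667)
N(x) = 8/3
(N(Q(-2, -1)) - 78)² = (8/3 - 78)² = (-226/3)² = 51076/9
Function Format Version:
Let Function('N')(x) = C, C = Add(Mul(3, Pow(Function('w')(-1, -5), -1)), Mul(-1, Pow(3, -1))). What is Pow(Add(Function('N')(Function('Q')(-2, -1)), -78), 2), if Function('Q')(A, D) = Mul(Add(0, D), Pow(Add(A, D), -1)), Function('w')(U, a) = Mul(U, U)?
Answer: Rational(51076, 9) ≈ 5675.1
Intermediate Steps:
Function('w')(U, a) = Pow(U, 2)
Function('Q')(A, D) = Mul(D, Pow(Add(A, D), -1))
C = Rational(8, 3) (C = Add(Mul(3, Pow(Pow(-1, 2), -1)), Mul(-1, Pow(3, -1))) = Add(Mul(3, Pow(1, -1)), Mul(-1, Rational(1, 3))) = Add(Mul(3, 1), Rational(-1, 3)) = Add(3, Rational(-1, 3)) = Rational(8, 3) ≈ 2.6667)
Function('N')(x) = Rational(8, 3)
Pow(Add(Function('N')(Function('Q')(-2, -1)), -78), 2) = Pow(Add(Rational(8, 3), -78), 2) = Pow(Rational(-226, 3), 2) = Rational(51076, 9)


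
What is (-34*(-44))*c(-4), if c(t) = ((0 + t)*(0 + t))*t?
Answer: -95744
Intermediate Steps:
c(t) = t³ (c(t) = (t*t)*t = t²*t = t³)
(-34*(-44))*c(-4) = -34*(-44)*(-4)³ = 1496*(-64) = -95744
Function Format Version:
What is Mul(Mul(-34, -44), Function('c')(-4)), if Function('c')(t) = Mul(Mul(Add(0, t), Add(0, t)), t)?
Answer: -95744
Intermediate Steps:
Function('c')(t) = Pow(t, 3) (Function('c')(t) = Mul(Mul(t, t), t) = Mul(Pow(t, 2), t) = Pow(t, 3))
Mul(Mul(-34, -44), Function('c')(-4)) = Mul(Mul(-34, -44), Pow(-4, 3)) = Mul(1496, -64) = -95744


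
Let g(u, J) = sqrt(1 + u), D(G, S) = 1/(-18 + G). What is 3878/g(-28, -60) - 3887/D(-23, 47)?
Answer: 159367 - 3878*I*sqrt(3)/9 ≈ 1.5937e+5 - 746.32*I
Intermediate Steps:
3878/g(-28, -60) - 3887/D(-23, 47) = 3878/(sqrt(1 - 28)) - 3887/(1/(-18 - 23)) = 3878/(sqrt(-27)) - 3887/(1/(-41)) = 3878/((3*I*sqrt(3))) - 3887/(-1/41) = 3878*(-I*sqrt(3)/9) - 3887*(-41) = -3878*I*sqrt(3)/9 + 159367 = 159367 - 3878*I*sqrt(3)/9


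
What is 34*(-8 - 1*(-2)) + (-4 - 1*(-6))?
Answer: -202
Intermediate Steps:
34*(-8 - 1*(-2)) + (-4 - 1*(-6)) = 34*(-8 + 2) + (-4 + 6) = 34*(-6) + 2 = -204 + 2 = -202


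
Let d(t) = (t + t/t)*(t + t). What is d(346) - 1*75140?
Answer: 164984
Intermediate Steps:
d(t) = 2*t*(1 + t) (d(t) = (t + 1)*(2*t) = (1 + t)*(2*t) = 2*t*(1 + t))
d(346) - 1*75140 = 2*346*(1 + 346) - 1*75140 = 2*346*347 - 75140 = 240124 - 75140 = 164984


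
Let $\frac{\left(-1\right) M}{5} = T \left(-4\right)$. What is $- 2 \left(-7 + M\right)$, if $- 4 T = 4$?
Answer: $54$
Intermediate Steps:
$T = -1$ ($T = \left(- \frac{1}{4}\right) 4 = -1$)
$M = -20$ ($M = - 5 \left(\left(-1\right) \left(-4\right)\right) = \left(-5\right) 4 = -20$)
$- 2 \left(-7 + M\right) = - 2 \left(-7 - 20\right) = \left(-2\right) \left(-27\right) = 54$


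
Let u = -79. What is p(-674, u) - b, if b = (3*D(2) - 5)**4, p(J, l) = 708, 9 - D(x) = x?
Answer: -64828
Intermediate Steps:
D(x) = 9 - x
b = 65536 (b = (3*(9 - 1*2) - 5)**4 = (3*(9 - 2) - 5)**4 = (3*7 - 5)**4 = (21 - 5)**4 = 16**4 = 65536)
p(-674, u) - b = 708 - 1*65536 = 708 - 65536 = -64828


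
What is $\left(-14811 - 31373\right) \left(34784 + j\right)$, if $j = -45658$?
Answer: $502204816$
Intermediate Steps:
$\left(-14811 - 31373\right) \left(34784 + j\right) = \left(-14811 - 31373\right) \left(34784 - 45658\right) = \left(-46184\right) \left(-10874\right) = 502204816$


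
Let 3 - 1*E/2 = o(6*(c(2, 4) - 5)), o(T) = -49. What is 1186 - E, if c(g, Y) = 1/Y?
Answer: 1082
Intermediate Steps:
E = 104 (E = 6 - 2*(-49) = 6 + 98 = 104)
1186 - E = 1186 - 1*104 = 1186 - 104 = 1082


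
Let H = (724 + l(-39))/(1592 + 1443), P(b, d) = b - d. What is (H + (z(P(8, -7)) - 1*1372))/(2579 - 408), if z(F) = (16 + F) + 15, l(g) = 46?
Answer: -804728/1317797 ≈ -0.61066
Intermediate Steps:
H = 154/607 (H = (724 + 46)/(1592 + 1443) = 770/3035 = 770*(1/3035) = 154/607 ≈ 0.25371)
z(F) = 31 + F
(H + (z(P(8, -7)) - 1*1372))/(2579 - 408) = (154/607 + ((31 + (8 - 1*(-7))) - 1*1372))/(2579 - 408) = (154/607 + ((31 + (8 + 7)) - 1372))/2171 = (154/607 + ((31 + 15) - 1372))*(1/2171) = (154/607 + (46 - 1372))*(1/2171) = (154/607 - 1326)*(1/2171) = -804728/607*1/2171 = -804728/1317797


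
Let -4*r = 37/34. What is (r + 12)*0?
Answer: 0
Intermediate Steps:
r = -37/136 (r = -37/(4*34) = -¼*37/34 = -37/136 ≈ -0.27206)
(r + 12)*0 = (-37/136 + 12)*0 = (1595/136)*0 = 0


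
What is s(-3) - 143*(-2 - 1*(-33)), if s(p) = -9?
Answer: -4442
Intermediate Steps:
s(-3) - 143*(-2 - 1*(-33)) = -9 - 143*(-2 - 1*(-33)) = -9 - 143*(-2 + 33) = -9 - 143*31 = -9 - 4433 = -4442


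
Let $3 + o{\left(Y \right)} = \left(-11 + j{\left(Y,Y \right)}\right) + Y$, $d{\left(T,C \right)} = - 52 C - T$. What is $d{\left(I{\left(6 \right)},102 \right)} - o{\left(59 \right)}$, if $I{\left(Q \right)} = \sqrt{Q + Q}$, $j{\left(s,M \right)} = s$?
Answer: $-5408 - 2 \sqrt{3} \approx -5411.5$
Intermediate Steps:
$I{\left(Q \right)} = \sqrt{2} \sqrt{Q}$ ($I{\left(Q \right)} = \sqrt{2 Q} = \sqrt{2} \sqrt{Q}$)
$d{\left(T,C \right)} = - T - 52 C$
$o{\left(Y \right)} = -14 + 2 Y$ ($o{\left(Y \right)} = -3 + \left(\left(-11 + Y\right) + Y\right) = -3 + \left(-11 + 2 Y\right) = -14 + 2 Y$)
$d{\left(I{\left(6 \right)},102 \right)} - o{\left(59 \right)} = \left(- \sqrt{2} \sqrt{6} - 5304\right) - \left(-14 + 2 \cdot 59\right) = \left(- 2 \sqrt{3} - 5304\right) - \left(-14 + 118\right) = \left(- 2 \sqrt{3} - 5304\right) - 104 = \left(-5304 - 2 \sqrt{3}\right) - 104 = -5408 - 2 \sqrt{3}$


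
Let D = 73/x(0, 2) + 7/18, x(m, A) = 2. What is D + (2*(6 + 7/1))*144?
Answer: 34028/9 ≈ 3780.9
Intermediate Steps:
D = 332/9 (D = 73/2 + 7/18 = 332/9 ≈ 36.889)
D + (2*(6 + 7/1))*144 = 332/9 + (2*(6 + 7/1))*144 = 332/9 + (2*(6 + 7*1))*144 = 332/9 + (2*(6 + 7))*144 = 332/9 + (2*13)*144 = 332/9 + 26*144 = 332/9 + 3744 = 34028/9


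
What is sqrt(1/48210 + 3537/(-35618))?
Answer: 14*I*sqrt(93349516598085)/429285945 ≈ 0.31509*I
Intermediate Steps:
sqrt(1/48210 + 3537/(-35618)) = sqrt(1/48210 + 3537*(-1/35618)) = sqrt(1/48210 - 3537/35618) = sqrt(-42620788/429285945) = 14*I*sqrt(93349516598085)/429285945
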